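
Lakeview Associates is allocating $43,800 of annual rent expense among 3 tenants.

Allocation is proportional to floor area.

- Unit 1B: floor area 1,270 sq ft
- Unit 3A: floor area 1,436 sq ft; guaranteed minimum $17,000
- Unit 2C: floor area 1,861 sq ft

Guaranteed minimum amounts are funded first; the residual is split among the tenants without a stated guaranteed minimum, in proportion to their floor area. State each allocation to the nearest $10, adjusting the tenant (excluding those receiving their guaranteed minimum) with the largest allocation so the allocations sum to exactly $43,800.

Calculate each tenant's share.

Unit 1B: $10,870; Unit 3A: $17,000; Unit 2C: $15,930

Minimums first: Unit 3A $17,000. Balance $26,800.
Balance split over remaining floor area 3,131: Unit 1B 10,870.65 → $10,870; Unit 2C 15,929.35 → $15,930.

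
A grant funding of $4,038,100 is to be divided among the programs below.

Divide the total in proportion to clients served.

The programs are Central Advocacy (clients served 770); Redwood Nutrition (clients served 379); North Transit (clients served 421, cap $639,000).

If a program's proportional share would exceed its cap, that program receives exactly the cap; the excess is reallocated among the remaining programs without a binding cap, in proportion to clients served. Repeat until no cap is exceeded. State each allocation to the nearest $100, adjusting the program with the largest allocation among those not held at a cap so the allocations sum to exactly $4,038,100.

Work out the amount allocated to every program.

Central Advocacy: $2,277,900 · Redwood Nutrition: $1,121,200 · North Transit: $639,000

Total clients served = 1,570.
Proportional shares (ignoring caps): Central Advocacy 1,980,469.43; Redwood Nutrition 974,802.48; North Transit 1,082,828.09.
Held at cap: North Transit ($639,000); balance $3,399,100 reallocated over remaining clients served 1,149.
Redistributed shares: Central Advocacy 2,277,899.91 → $2,277,900; Redwood Nutrition 1,121,200.09 → $1,121,200.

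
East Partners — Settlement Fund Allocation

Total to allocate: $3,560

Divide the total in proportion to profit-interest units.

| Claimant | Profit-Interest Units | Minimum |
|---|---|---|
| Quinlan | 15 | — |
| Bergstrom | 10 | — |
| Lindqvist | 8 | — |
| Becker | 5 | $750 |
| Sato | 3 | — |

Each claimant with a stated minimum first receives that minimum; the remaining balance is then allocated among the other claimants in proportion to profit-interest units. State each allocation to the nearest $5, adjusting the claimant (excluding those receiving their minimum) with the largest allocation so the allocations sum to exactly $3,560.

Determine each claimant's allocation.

Quinlan: $1,170; Bergstrom: $780; Lindqvist: $625; Becker: $750; Sato: $235

Guaranteed amounts: Becker $750. Residual $2,810.
Residual split over remaining profit-interest units 36: Quinlan 1,170.83 → $1,170; Bergstrom 780.56 → $780; Lindqvist 624.44 → $625; Sato 234.17 → $235.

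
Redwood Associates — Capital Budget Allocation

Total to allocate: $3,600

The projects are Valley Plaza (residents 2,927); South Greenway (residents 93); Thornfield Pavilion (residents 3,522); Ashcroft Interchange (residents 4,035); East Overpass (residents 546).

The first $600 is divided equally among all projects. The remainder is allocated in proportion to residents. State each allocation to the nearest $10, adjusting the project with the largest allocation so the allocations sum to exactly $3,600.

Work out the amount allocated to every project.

Equal tier: $600 ÷ 5 = $120 apiece.
Remainder $3,000 by residents (total 11,123): Valley Plaza 789.45 → $790; South Greenway 25.08 → $30; Thornfield Pavilion 949.92 → $950; Ashcroft Interchange 1,088.29 → $1,090; East Overpass 147.26 → $150.
Rounding difference −$10 on remainder applied to Ashcroft Interchange.
Totals: Valley Plaza $120 + $790 = $910; South Greenway $120 + $30 = $150; Thornfield Pavilion $120 + $950 = $1,070; Ashcroft Interchange $120 + $1,080 = $1,200; East Overpass $120 + $150 = $270.

Valley Plaza: $910; South Greenway: $150; Thornfield Pavilion: $1,070; Ashcroft Interchange: $1,200; East Overpass: $270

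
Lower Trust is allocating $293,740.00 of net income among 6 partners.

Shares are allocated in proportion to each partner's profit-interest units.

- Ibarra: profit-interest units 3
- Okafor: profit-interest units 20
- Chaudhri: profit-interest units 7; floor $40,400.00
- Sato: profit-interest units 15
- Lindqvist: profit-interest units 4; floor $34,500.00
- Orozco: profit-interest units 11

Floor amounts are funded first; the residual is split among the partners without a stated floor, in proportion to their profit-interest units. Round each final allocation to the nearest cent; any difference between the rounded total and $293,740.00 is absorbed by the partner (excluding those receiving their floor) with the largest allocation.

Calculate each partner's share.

Ibarra: $13,398.37 | Okafor: $89,322.44 | Chaudhri: $40,400.00 | Sato: $66,991.84 | Lindqvist: $34,500.00 | Orozco: $49,127.35

Minimums first: Chaudhri $40,400.00; Lindqvist $34,500.00. Remaining pool $218,840.00.
Remaining pool split over remaining profit-interest units 49: Ibarra 13,398.3673 → $13,398.37; Okafor 89,322.4490 → $89,322.45; Sato 66,991.8367 → $66,991.84; Orozco 49,127.3469 → $49,127.35.
Rounding difference −$0.01 applied to Okafor → $89,322.44.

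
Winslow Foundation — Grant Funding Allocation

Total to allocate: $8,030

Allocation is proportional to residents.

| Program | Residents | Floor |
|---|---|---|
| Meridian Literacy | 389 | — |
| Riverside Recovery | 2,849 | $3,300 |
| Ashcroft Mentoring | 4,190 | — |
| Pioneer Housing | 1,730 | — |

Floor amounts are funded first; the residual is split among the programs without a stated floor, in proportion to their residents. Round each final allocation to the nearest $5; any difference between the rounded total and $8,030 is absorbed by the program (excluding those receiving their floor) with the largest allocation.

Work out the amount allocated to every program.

Meridian Literacy: $290; Riverside Recovery: $3,300; Ashcroft Mentoring: $3,145; Pioneer Housing: $1,295

Minimums first: Riverside Recovery $3,300. Balance $4,730.
Balance split over remaining residents 6,309: Meridian Literacy 291.64 → $290; Ashcroft Mentoring 3,141.34 → $3,140; Pioneer Housing 1,297.02 → $1,295.
Rounding difference +$5 applied to Ashcroft Mentoring → $3,145.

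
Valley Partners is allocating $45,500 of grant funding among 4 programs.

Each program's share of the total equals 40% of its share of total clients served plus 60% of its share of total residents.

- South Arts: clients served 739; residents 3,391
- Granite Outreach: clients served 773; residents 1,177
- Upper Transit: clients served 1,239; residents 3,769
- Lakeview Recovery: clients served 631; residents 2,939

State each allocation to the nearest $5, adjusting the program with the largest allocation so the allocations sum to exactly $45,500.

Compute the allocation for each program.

South Arts: $12,185 · Granite Outreach: $7,010 · Upper Transit: $15,795 · Lakeview Recovery: $10,510

Totals — clients served 3,382, residents 11,276.
Composite weights (40% clients served + 60% residents): South Arts 0.2678; Granite Outreach 0.1541; Upper Transit 0.3471; Lakeview Recovery 0.2310.
Unrounded shares: South Arts 12,186.73; Granite Outreach 7,009.45; Upper Transit 15,792.61; Lakeview Recovery 10,511.21.
At nearest $5: South Arts $12,185; Granite Outreach $7,010; Upper Transit $15,795; Lakeview Recovery $10,510. Sum = $45,500.
No rounding difference to absorb.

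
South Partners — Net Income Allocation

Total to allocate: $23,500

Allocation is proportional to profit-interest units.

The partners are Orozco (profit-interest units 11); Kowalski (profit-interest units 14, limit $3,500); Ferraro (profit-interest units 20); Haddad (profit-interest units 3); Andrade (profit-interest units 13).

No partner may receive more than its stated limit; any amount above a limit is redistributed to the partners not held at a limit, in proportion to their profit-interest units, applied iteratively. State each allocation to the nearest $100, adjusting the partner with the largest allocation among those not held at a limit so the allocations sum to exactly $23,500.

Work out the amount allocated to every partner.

Orozco: $4,700 · Kowalski: $3,500 · Ferraro: $8,500 · Haddad: $1,300 · Andrade: $5,500

Total profit-interest units = 61.
Unconstrained shares: Orozco 4,237.70; Kowalski 5,393.44; Ferraro 7,704.92; Haddad 1,155.74; Andrade 5,008.20.
Capped: Kowalski ($3,500); remaining pool $20,000 reallocated over remaining profit-interest units 47.
Remaining shares: Orozco 4,680.85 → $4,700; Ferraro 8,510.64 → $8,500; Haddad 1,276.60 → $1,300; Andrade 5,531.91 → $5,500.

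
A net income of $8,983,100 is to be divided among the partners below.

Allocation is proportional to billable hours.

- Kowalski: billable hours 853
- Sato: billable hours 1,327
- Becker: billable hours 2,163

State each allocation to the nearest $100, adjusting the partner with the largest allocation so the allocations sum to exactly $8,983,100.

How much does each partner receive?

Total billable hours = 4,343.
Raw shares: Kowalski 853/4,343 × $8,983,100 = 1,764,352.82; Sato 1,327/4,343 × $8,983,100 = 2,744,778.66; Becker 2,163/4,343 × $8,983,100 = 4,473,968.52.
Rounded to nearest $100: Kowalski $1,764,400; Sato $2,744,800; Becker $4,474,000. Sum = $8,983,200.
Difference $8,983,100 − $8,983,200 = −$100 applied to largest allocation (Becker): Becker becomes $4,473,900.

Kowalski: $1,764,400; Sato: $2,744,800; Becker: $4,473,900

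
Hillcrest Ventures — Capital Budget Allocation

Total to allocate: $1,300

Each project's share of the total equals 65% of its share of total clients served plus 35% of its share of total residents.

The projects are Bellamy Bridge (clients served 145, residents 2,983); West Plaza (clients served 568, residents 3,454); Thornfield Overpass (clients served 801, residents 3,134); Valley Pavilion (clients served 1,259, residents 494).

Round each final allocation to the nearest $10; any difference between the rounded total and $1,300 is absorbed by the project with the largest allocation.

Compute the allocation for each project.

Totals — clients served 2,773, residents 10,065.
Blended shares (65% clients served + 35% residents): Bellamy Bridge 0.1377; West Plaza 0.2533; Thornfield Overpass 0.2967; Valley Pavilion 0.3123.
Pro-rata amounts: Bellamy Bridge 179.03; West Plaza 329.23; Thornfield Overpass 385.76; Valley Pavilion 405.98.
Rounded to nearest $10: Bellamy Bridge $180; West Plaza $330; Thornfield Overpass $390; Valley Pavilion $410. Sum = $1,310.
Difference $1,300 − $1,310 = −$10 applied to largest allocation (Valley Pavilion): Valley Pavilion becomes $400.

Bellamy Bridge: $180 | West Plaza: $330 | Thornfield Overpass: $390 | Valley Pavilion: $400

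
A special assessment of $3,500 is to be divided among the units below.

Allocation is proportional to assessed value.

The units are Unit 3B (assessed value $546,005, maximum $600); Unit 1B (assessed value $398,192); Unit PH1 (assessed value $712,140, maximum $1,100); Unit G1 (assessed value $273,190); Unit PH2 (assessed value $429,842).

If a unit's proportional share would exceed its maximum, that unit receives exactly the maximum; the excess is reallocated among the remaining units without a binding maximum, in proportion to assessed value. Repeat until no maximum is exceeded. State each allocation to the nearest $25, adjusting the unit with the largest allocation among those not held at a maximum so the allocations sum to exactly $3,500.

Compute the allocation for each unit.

Unit 3B: $600 · Unit 1B: $650 · Unit PH1: $1,100 · Unit G1: $450 · Unit PH2: $700

Sum of assessed value: 2,359,369.
Unconstrained shares: Unit 3B 809.97; Unit 1B 590.70; Unit PH1 1,056.42; Unit G1 405.26; Unit PH2 637.65.
Held at cap: Unit 3B ($600); balance $2,900 reallocated over remaining assessed value 1,813,364.
Held at cap: Unit PH1 ($1,100); balance $1,800 reallocated over remaining assessed value 1,101,224.
Remaining shares: Unit 1B 650.86 → $650; Unit G1 446.54 → $450; Unit PH2 702.60 → $700.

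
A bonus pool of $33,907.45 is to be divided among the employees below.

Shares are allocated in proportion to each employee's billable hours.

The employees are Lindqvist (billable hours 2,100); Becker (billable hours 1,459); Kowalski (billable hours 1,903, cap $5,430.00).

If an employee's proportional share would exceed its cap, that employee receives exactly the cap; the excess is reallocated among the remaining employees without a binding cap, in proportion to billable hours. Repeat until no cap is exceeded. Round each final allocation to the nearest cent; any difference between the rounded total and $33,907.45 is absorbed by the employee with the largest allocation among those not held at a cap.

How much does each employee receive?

Sum of billable hours: 5,462.
Unconstrained shares: Lindqvist 13,036.5516; Becker 9,057.2994; Kowalski 11,813.5989.
Cap binds for Kowalski ($5,430.00); remaining pool $28,477.45 reallocated over remaining billable hours 3,559.
Redistributed shares: Lindqvist 16,803.2158 → $16,803.22; Becker 11,674.2342 → $11,674.23.

Lindqvist: $16,803.22 · Becker: $11,674.23 · Kowalski: $5,430.00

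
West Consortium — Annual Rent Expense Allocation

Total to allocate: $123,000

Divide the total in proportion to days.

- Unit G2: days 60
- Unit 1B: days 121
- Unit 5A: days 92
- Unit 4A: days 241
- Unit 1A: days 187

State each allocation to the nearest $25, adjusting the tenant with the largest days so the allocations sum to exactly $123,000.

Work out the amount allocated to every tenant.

Total days = 701.
Raw shares: Unit G2 60/701 × $123,000 = 10,527.82; Unit 1B 121/701 × $123,000 = 21,231.10; Unit 5A 92/701 × $123,000 = 16,142.65; Unit 4A 241/701 × $123,000 = 42,286.73; Unit 1A 187/701 × $123,000 = 32,811.70.
After rounding ($25): Unit G2 $10,525; Unit 1B $21,225; Unit 5A $16,150; Unit 4A $42,275; Unit 1A $32,800. Sum = $122,975.
Difference $123,000 − $122,975 = +$25 applied to largest days (Unit 4A): Unit 4A becomes $42,300.

Unit G2: $10,525 · Unit 1B: $21,225 · Unit 5A: $16,150 · Unit 4A: $42,300 · Unit 1A: $32,800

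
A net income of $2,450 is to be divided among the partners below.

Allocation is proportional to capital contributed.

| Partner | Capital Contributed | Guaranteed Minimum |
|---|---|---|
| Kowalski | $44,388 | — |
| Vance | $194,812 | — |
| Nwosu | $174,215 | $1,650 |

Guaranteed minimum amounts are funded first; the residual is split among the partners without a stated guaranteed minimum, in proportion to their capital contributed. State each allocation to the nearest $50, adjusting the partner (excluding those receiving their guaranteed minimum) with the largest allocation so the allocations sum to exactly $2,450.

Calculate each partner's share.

Kowalski: $150 · Vance: $650 · Nwosu: $1,650

Minimums first: Nwosu $1,650. Remaining pool $800.
Remaining pool split over remaining capital contributed 239,200: Kowalski 148.45 → $150; Vance 651.55 → $650.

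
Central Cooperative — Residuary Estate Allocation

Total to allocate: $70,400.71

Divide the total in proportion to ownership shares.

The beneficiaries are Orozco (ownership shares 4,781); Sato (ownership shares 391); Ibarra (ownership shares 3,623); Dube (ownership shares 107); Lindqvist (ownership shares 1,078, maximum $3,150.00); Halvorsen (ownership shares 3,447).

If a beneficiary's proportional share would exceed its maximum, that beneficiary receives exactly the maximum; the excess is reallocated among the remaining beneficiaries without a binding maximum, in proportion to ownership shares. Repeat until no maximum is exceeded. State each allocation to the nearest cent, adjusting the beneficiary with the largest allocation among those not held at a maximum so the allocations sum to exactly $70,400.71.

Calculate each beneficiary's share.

Orozco: $26,036.57; Sato: $2,129.32; Ibarra: $19,730.29; Dube: $582.71; Lindqvist: $3,150.00; Halvorsen: $18,771.82

Ownership shares total: 13,427.
Unconstrained shares: Orozco 25,067.8331; Sato 2,050.0989; Ibarra 18,996.1847; Dube 561.0245; Lindqvist 5,652.1908; Halvorsen 18,073.3781.
Capped: Lindqvist ($3,150.00); balance $67,250.71 reallocated over remaining ownership shares 12,349.
Redistributed shares: Orozco 26,036.5734 → $26,036.57; Sato 2,129.3244 → $2,129.32; Ibarra 19,730.2877 → $19,730.29; Dube 582.7052 → $582.71; Halvorsen 18,771.8194 → $18,771.82.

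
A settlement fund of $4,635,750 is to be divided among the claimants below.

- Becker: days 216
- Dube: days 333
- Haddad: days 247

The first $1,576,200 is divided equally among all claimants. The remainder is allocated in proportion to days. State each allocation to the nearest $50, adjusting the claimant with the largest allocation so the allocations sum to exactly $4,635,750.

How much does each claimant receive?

Equal tier: $1,576,200 ÷ 3 = $525,400 apiece.
Remainder $3,059,550 by days (total 796): Becker 830,229.65 → $830,250; Dube 1,279,937.37 → $1,279,950; Haddad 949,382.98 → $949,400.
Rounding difference −$50 on remainder applied to Dube.
Totals: Becker $525,400 + $830,250 = $1,355,650; Dube $525,400 + $1,279,900 = $1,805,300; Haddad $525,400 + $949,400 = $1,474,800.

Becker: $1,355,650 · Dube: $1,805,300 · Haddad: $1,474,800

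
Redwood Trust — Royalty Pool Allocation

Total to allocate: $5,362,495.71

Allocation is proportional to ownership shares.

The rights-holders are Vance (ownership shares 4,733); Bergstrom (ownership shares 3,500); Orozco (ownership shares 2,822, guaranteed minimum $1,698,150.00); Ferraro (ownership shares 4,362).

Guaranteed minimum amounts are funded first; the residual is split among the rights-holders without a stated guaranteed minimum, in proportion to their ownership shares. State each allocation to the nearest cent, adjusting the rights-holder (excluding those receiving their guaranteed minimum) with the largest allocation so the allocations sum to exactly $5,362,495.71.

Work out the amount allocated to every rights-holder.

Minimums first: Orozco $1,698,150.00. Residual $3,664,345.71.
Residual split over remaining ownership shares 12,595: Vance 1,377,002.6396 → $1,377,002.64; Bergstrom 1,018,277.8869 → $1,018,277.89; Ferraro 1,269,065.1836 → $1,269,065.18.

Vance: $1,377,002.64; Bergstrom: $1,018,277.89; Orozco: $1,698,150.00; Ferraro: $1,269,065.18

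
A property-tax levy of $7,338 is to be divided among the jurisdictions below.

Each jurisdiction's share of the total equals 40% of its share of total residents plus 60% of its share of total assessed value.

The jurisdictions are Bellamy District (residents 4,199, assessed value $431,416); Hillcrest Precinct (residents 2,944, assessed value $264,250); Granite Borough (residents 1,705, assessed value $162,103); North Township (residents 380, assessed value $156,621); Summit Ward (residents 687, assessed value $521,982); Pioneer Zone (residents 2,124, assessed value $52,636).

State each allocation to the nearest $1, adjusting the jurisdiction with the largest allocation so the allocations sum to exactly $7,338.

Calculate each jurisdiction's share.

Bellamy District: $2,218; Hillcrest Precinct: $1,450; Granite Borough: $865; North Township: $527; Summit Ward: $1,614; Pioneer Zone: $664

Totals — residents 12,039, assessed value 1,589,008.
Blended shares (40% residents + 60% assessed value): Bellamy District 0.3024; Hillcrest Precinct 0.1976; Granite Borough 0.1179; North Township 0.0718; Summit Ward 0.2199; Pioneer Zone 0.0904.
Proportional shares: Bellamy District 2,219.11; Hillcrest Precinct 1,449.95; Granite Borough 864.84; North Township 526.61; Summit Ward 1,613.80; Pioneer Zone 663.69.
Rounded to nearest $1: Bellamy District $2,219; Hillcrest Precinct $1,450; Granite Borough $865; North Township $527; Summit Ward $1,614; Pioneer Zone $664. Sum = $7,339.
Difference $7,338 − $7,339 = −$1 applied to largest allocation (Bellamy District): Bellamy District becomes $2,218.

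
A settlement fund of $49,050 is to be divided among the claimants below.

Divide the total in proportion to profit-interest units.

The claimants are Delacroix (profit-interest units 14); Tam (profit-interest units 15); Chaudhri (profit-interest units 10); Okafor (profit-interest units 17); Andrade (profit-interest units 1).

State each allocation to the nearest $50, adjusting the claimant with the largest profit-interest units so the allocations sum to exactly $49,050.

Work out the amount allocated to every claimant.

Profit-interest units total: 14 + 15 + 10 + 17 + 1 = 57.
Proportional shares: Delacroix 12,047.37; Tam 12,907.89; Chaudhri 8,605.26; Okafor 14,628.95; Andrade 860.53.
At nearest $50: Delacroix $12,050; Tam $12,900; Chaudhri $8,600; Okafor $14,650; Andrade $850. Sum = $49,050.
No rounding difference to absorb.

Delacroix: $12,050 | Tam: $12,900 | Chaudhri: $8,600 | Okafor: $14,650 | Andrade: $850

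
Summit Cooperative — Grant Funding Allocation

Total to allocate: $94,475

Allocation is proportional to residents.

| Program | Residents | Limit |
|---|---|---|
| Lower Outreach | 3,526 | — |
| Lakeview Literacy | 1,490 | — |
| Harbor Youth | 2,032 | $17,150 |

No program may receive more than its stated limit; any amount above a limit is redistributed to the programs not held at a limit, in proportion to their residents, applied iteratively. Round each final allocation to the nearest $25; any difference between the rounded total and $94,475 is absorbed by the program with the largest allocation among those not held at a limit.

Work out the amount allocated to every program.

Sum of residents: 7,048.
Proportional shares (ignoring caps): Lower Outreach 47,264.31; Lakeview Literacy 19,972.72; Harbor Youth 27,237.97.
Capped: Harbor Youth ($17,150); residual $77,325 reallocated over remaining residents 5,016.
Remaining shares: Lower Outreach 54,355.65 → $54,350; Lakeview Literacy 22,969.35 → $22,975.

Lower Outreach: $54,350 | Lakeview Literacy: $22,975 | Harbor Youth: $17,150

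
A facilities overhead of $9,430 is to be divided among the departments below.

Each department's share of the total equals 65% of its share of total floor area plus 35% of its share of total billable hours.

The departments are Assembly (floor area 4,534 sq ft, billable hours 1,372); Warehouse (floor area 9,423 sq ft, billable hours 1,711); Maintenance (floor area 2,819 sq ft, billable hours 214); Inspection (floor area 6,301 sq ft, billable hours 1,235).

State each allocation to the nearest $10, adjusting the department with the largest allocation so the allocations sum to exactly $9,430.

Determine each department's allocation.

Floor area total 23,077; billable hours total 4,532.
Composite weights (65% floor area + 35% billable hours): Assembly 0.2337; Warehouse 0.3976; Maintenance 0.0959; Inspection 0.2729.
Proportional shares: Assembly 2,203.46; Warehouse 3,748.91; Maintenance 904.61; Inspection 2,573.02.
Rounded to nearest $10: Assembly $2,200; Warehouse $3,750; Maintenance $900; Inspection $2,570. Sum = $9,420.
Difference $9,430 − $9,420 = +$10 applied to largest allocation (Warehouse): Warehouse becomes $3,760.

Assembly: $2,200 · Warehouse: $3,760 · Maintenance: $900 · Inspection: $2,570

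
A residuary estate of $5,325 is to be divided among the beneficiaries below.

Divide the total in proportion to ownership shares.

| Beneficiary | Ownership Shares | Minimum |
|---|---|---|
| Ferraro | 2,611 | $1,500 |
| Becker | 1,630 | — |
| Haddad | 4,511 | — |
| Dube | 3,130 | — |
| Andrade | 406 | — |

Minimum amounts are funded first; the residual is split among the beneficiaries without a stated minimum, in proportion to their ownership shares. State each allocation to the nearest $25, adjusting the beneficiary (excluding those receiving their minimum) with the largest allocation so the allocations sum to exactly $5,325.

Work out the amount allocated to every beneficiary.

Ferraro: $1,500 · Becker: $650 · Haddad: $1,800 · Dube: $1,225 · Andrade: $150

Guaranteed amounts: Ferraro $1,500. Remaining pool $3,825.
Remaining pool split over remaining ownership shares 9,677: Becker 644.29 → $650; Haddad 1,783.05 → $1,775; Dube 1,237.19 → $1,225; Andrade 160.48 → $150.
Rounding difference +$25 applied to Haddad → $1,800.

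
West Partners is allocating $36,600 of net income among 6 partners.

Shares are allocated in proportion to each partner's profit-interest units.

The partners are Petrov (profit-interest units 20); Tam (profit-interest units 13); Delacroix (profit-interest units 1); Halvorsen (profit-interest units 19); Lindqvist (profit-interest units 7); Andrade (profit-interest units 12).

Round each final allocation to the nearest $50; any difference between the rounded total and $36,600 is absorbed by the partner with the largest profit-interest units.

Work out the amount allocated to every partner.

Combined profit-interest units = 72.
Proportional shares: Petrov 20/72 × $36,600 = 10,166.67; Tam 13/72 × $36,600 = 6,608.33; Delacroix 1/72 × $36,600 = 508.33; Halvorsen 19/72 × $36,600 = 9,658.33; Lindqvist 7/72 × $36,600 = 3,558.33; Andrade 12/72 × $36,600 = 6,100.00.
After rounding ($50): Petrov $10,150; Tam $6,600; Delacroix $500; Halvorsen $9,650; Lindqvist $3,550; Andrade $6,100. Sum = $36,550.
Difference $36,600 − $36,550 = +$50 applied to largest profit-interest units (Petrov): Petrov becomes $10,200.

Petrov: $10,200 | Tam: $6,600 | Delacroix: $500 | Halvorsen: $9,650 | Lindqvist: $3,550 | Andrade: $6,100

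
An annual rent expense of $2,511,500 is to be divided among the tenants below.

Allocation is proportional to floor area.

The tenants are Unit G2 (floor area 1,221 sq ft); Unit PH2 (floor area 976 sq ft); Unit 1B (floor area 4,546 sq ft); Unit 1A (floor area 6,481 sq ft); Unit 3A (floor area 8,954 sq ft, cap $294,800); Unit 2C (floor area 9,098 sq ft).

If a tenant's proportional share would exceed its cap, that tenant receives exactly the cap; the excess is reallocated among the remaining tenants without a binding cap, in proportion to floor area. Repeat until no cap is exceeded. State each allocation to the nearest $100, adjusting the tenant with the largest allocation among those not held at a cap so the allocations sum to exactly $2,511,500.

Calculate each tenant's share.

Unit G2: $121,300 · Unit PH2: $96,900 · Unit 1B: $451,400 · Unit 1A: $643,600 · Unit 3A: $294,800 · Unit 2C: $903,500

Total floor area = 31,276.
Pro-rata shares before constraints: Unit G2 98,047.75; Unit PH2 78,373.96; Unit 1B 365,049.21; Unit 1A 520,432.01; Unit 3A 719,016.85; Unit 2C 730,580.22.
Held at cap: Unit 3A ($294,800); residual $2,216,700 reallocated over remaining floor area 22,322.
Redistributed shares: Unit G2 121,252.16 → $121,300; Unit PH2 96,922.28 → $96,900; Unit 1B 451,443.34 → $451,400; Unit 1A 643,599.71 → $643,600; Unit 2C 903,482.51 → $903,500.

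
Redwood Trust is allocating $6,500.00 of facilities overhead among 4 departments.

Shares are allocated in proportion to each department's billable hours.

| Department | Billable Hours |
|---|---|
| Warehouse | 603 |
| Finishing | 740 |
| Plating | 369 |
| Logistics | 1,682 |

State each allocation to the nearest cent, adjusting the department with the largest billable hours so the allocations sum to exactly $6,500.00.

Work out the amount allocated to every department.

Warehouse: $1,154.83; Finishing: $1,417.21; Plating: $706.69; Logistics: $3,221.27

Combined billable hours = 603 + 740 + 369 + 1,682 = 3,394.
Pro-rata amounts: Warehouse 1,154.8321; Finishing 1,417.2068; Plating 706.6883; Logistics 3,221.2728.
Rounded to nearest cent: Warehouse $1,154.83; Finishing $1,417.21; Plating $706.69; Logistics $3,221.27. Sum = $6,500.00.
No rounding difference to absorb.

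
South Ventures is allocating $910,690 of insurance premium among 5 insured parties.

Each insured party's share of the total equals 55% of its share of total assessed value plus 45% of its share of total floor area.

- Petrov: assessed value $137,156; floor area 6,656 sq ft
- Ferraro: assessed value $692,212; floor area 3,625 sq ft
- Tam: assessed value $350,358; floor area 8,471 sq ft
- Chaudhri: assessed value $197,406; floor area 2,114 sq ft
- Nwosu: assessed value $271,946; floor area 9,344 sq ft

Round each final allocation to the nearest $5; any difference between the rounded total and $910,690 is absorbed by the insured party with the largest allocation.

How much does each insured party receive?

Assessed value total 1,649,078; floor area total 30,210.
Combined weights (55% assessed value + 45% floor area): Petrov 0.1449; Ferraro 0.2849; Tam 0.2430; Chaudhri 0.0973; Nwosu 0.2299.
Pro-rata amounts: Petrov 131,950.06; Ferraro 259,422.21; Tam 221,327.74; Chaudhri 88,635.97; Nwosu 209,354.01.
Rounded to nearest $5: Petrov $131,950; Ferraro $259,420; Tam $221,330; Chaudhri $88,635; Nwosu $209,355. Sum = $910,690.
Rounded total matches; no reconciliation needed.

Petrov: $131,950 · Ferraro: $259,420 · Tam: $221,330 · Chaudhri: $88,635 · Nwosu: $209,355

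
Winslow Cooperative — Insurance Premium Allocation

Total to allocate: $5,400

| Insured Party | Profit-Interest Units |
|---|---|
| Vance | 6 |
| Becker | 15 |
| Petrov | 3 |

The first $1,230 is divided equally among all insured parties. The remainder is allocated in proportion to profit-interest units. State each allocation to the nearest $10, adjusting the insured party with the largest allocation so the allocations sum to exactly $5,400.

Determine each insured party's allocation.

First tranche $1,230 split equally: $410 each.
Remainder $4,170 by profit-interest units (total 24): Vance 1,042.50 → $1,040; Becker 2,606.25 → $2,610; Petrov 521.25 → $520.
Totals: Vance $410 + $1,040 = $1,450; Becker $410 + $2,610 = $3,020; Petrov $410 + $520 = $930.

Vance: $1,450; Becker: $3,020; Petrov: $930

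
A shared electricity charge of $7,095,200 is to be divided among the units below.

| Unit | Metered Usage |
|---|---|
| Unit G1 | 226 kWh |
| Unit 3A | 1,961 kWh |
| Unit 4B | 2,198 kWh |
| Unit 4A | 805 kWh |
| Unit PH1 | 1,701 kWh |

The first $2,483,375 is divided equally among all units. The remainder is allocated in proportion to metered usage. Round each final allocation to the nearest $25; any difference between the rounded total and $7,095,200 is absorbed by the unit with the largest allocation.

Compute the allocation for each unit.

Unit G1: $647,925 | Unit 3A: $1,809,075 | Unit 4B: $1,967,700 | Unit 4A: $1,035,425 | Unit PH1: $1,635,075

First tranche $2,483,375 split equally: $496,675 each.
Remainder $4,611,825 by metered usage (total 6,891): Unit G1 151,251.26 → $151,250; Unit 3A 1,312,405.87 → $1,312,400; Unit 4B 1,471,018.92 → $1,471,025; Unit 4A 538,748.97 → $538,750; Unit PH1 1,138,399.99 → $1,138,400.
Totals: Unit G1 $496,675 + $151,250 = $647,925; Unit 3A $496,675 + $1,312,400 = $1,809,075; Unit 4B $496,675 + $1,471,025 = $1,967,700; Unit 4A $496,675 + $538,750 = $1,035,425; Unit PH1 $496,675 + $1,138,400 = $1,635,075.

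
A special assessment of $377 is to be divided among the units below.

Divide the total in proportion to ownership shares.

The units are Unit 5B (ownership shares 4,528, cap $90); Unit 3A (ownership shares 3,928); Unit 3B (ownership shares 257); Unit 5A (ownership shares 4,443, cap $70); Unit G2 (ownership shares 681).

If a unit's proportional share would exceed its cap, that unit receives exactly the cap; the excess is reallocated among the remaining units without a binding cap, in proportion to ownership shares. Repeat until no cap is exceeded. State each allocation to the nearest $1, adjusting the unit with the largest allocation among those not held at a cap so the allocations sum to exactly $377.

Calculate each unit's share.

Sum of ownership shares: 13,837.
Unconstrained shares: Unit 5B 123.37; Unit 3A 107.02; Unit 3B 7.00; Unit 5A 121.05; Unit G2 18.55.
Capped: Unit 5B ($90), Unit 5A ($70); remaining pool $217 reallocated over remaining ownership shares 4,866.
Redistributed shares: Unit 3A 175.17 → $175; Unit 3B 11.46 → $11; Unit G2 30.37 → $30.
Rounding difference +$1 applied to Unit 3A → $176.

Unit 5B: $90 | Unit 3A: $176 | Unit 3B: $11 | Unit 5A: $70 | Unit G2: $30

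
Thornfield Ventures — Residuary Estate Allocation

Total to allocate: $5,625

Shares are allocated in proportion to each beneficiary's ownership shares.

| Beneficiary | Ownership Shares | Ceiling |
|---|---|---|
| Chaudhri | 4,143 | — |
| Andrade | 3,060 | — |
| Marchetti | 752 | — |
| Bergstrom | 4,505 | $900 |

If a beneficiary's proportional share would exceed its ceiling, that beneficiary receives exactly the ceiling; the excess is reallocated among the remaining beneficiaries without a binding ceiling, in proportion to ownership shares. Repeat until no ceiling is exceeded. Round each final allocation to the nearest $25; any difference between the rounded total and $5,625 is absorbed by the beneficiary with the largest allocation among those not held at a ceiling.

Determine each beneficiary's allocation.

Chaudhri: $2,450 | Andrade: $1,825 | Marchetti: $450 | Bergstrom: $900

Ownership shares total: 12,460.
Pro-rata shares before constraints: Chaudhri 1,870.34; Andrade 1,381.42; Marchetti 339.49; Bergstrom 2,033.76.
Cap binds for Bergstrom ($900); residual $4,725 reallocated over remaining ownership shares 7,955.
Remaining shares: Chaudhri 2,460.80 → $2,450; Andrade 1,817.54 → $1,825; Marchetti 446.66 → $450.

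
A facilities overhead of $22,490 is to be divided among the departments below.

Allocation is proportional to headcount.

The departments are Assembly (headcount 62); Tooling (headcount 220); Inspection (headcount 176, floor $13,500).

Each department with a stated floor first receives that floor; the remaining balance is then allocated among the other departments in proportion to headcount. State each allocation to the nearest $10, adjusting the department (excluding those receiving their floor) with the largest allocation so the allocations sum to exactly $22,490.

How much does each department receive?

Assembly: $1,980; Tooling: $7,010; Inspection: $13,500

Guaranteed amounts: Inspection $13,500. Residual $8,990.
Residual split over remaining headcount 282: Assembly 1,976.52 → $1,980; Tooling 7,013.48 → $7,010.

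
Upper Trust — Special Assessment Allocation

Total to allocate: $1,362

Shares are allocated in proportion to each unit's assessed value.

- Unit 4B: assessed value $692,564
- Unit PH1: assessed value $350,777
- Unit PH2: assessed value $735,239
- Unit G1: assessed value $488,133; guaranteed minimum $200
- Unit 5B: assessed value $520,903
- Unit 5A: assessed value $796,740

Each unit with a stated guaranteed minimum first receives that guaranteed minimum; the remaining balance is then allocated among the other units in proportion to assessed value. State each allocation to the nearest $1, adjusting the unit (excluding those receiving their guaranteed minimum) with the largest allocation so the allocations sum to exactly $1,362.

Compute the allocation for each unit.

Unit 4B: $260 | Unit PH1: $132 | Unit PH2: $276 | Unit G1: $200 | Unit 5B: $195 | Unit 5A: $299

Guaranteed amounts: Unit G1 $200. Balance $1,162.
Balance split over remaining assessed value 3,096,223: Unit 4B 259.92 → $260; Unit PH1 131.65 → $132; Unit PH2 275.93 → $276; Unit 5B 195.49 → $195; Unit 5A 299.01 → $299.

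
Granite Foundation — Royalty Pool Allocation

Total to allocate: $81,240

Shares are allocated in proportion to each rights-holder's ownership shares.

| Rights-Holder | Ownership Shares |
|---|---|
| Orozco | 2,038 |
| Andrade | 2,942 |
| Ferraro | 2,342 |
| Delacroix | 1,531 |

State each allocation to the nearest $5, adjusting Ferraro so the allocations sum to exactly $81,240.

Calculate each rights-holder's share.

Total ownership shares = 8,853.
Raw shares: Orozco 2,038/8,853 × $81,240 = 18,701.81; Andrade 2,942/8,853 × $81,240 = 26,997.41; Ferraro 2,342/8,853 × $81,240 = 21,491.48; Delacroix 1,531/8,853 × $81,240 = 14,049.30.
Rounded to nearest $5: Orozco $18,700; Andrade $26,995; Ferraro $21,490; Delacroix $14,050. Sum = $81,235.
Difference $81,240 − $81,235 = +$5 applied to Ferraro: Ferraro becomes $21,495.

Orozco: $18,700 | Andrade: $26,995 | Ferraro: $21,495 | Delacroix: $14,050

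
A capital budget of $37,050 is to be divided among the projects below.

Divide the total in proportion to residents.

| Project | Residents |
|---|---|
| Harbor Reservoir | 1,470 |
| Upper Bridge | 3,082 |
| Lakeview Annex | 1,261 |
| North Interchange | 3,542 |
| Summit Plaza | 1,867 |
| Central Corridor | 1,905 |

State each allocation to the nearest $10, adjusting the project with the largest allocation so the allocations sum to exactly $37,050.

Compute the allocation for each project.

Sum of residents: 13,127.
Proportional shares: Harbor Reservoir 1,470/13,127 × $37,050 = 4,148.97; Upper Bridge 3,082/13,127 × $37,050 = 8,698.72; Lakeview Annex 1,261/13,127 × $37,050 = 3,559.08; North Interchange 3,542/13,127 × $37,050 = 9,997.04; Summit Plaza 1,867/13,127 × $37,050 = 5,269.47; Central Corridor 1,905/13,127 × $37,050 = 5,376.72.
Rounded to nearest $10: Harbor Reservoir $4,150; Upper Bridge $8,700; Lakeview Annex $3,560; North Interchange $10,000; Summit Plaza $5,270; Central Corridor $5,380. Sum = $37,060.
Difference $37,050 − $37,060 = −$10 applied to largest allocation (North Interchange): North Interchange becomes $9,990.

Harbor Reservoir: $4,150 · Upper Bridge: $8,700 · Lakeview Annex: $3,560 · North Interchange: $9,990 · Summit Plaza: $5,270 · Central Corridor: $5,380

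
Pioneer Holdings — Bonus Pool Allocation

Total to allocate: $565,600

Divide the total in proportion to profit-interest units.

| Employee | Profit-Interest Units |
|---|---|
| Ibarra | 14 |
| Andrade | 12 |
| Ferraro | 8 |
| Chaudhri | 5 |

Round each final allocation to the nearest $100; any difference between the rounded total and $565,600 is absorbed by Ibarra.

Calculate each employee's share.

Combined profit-interest units = 39.
Raw shares: Ibarra 14/39 × $565,600 = 203,035.90; Andrade 12/39 × $565,600 = 174,030.77; Ferraro 8/39 × $565,600 = 116,020.51; Chaudhri 5/39 × $565,600 = 72,512.82.
After rounding ($100): Ibarra $203,000; Andrade $174,000; Ferraro $116,000; Chaudhri $72,500. Sum = $565,500.
Difference $565,600 − $565,500 = +$100 applied to Ibarra: Ibarra becomes $203,100.

Ibarra: $203,100 · Andrade: $174,000 · Ferraro: $116,000 · Chaudhri: $72,500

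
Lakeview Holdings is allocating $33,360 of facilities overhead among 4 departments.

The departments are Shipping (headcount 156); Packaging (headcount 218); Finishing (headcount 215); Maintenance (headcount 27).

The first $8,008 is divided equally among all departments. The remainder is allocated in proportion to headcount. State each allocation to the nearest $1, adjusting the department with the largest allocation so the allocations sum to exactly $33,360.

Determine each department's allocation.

Equal tier: $8,008 ÷ 4 = $2,002 apiece.
Remainder $25,352 by headcount (total 616): Shipping 6,420.31 → $6,420; Packaging 8,971.97 → $8,972; Finishing 8,848.51 → $8,849; Maintenance 1,111.21 → $1,111.
Totals: Shipping $2,002 + $6,420 = $8,422; Packaging $2,002 + $8,972 = $10,974; Finishing $2,002 + $8,849 = $10,851; Maintenance $2,002 + $1,111 = $3,113.

Shipping: $8,422 · Packaging: $10,974 · Finishing: $10,851 · Maintenance: $3,113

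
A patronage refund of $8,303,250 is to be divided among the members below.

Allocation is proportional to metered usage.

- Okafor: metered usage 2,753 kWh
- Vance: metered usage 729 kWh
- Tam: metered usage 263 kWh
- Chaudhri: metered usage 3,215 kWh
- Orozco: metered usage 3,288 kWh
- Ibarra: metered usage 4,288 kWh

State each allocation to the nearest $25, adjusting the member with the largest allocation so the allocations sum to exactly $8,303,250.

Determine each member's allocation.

Sum of metered usage: 14,536.
Proportional shares: Okafor 2,753/14,536 × $8,303,250 = 1,572,567.92; Vance 729/14,536 × $8,303,250 = 416,419.18; Tam 263/14,536 × $8,303,250 = 150,230.79; Chaudhri 3,215/14,536 × $8,303,250 = 1,836,471.43; Orozco 3,288/14,536 × $8,303,250 = 1,878,170.47; Ibarra 4,288/14,536 × $8,303,250 = 2,449,390.20.
At nearest $25: Okafor $1,572,575; Vance $416,425; Tam $150,225; Chaudhri $1,836,475; Orozco $1,878,175; Ibarra $2,449,400. Sum = $8,303,275.
Difference $8,303,250 − $8,303,275 = −$25 applied to largest allocation (Ibarra): Ibarra becomes $2,449,375.

Okafor: $1,572,575 · Vance: $416,425 · Tam: $150,225 · Chaudhri: $1,836,475 · Orozco: $1,878,175 · Ibarra: $2,449,375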